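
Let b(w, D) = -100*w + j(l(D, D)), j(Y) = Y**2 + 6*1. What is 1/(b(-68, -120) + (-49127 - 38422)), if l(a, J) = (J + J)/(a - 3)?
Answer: -1681/135722583 ≈ -1.2386e-5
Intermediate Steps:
l(a, J) = 2*J/(-3 + a) (l(a, J) = (2*J)/(-3 + a) = 2*J/(-3 + a))
j(Y) = 6 + Y**2 (j(Y) = Y**2 + 6 = 6 + Y**2)
b(w, D) = 6 - 100*w + 4*D**2/(-3 + D)**2 (b(w, D) = -100*w + (6 + (2*D/(-3 + D))**2) = -100*w + (6 + 4*D**2/(-3 + D)**2) = 6 - 100*w + 4*D**2/(-3 + D)**2)
1/(b(-68, -120) + (-49127 - 38422)) = 1/((6 - 100*(-68) + 4*(-120)**2/(-3 - 120)**2) + (-49127 - 38422)) = 1/((6 + 6800 + 4*14400/(-123)**2) - 87549) = 1/((6 + 6800 + 4*14400*(1/15129)) - 87549) = 1/((6 + 6800 + 6400/1681) - 87549) = 1/(11447286/1681 - 87549) = 1/(-135722583/1681) = -1681/135722583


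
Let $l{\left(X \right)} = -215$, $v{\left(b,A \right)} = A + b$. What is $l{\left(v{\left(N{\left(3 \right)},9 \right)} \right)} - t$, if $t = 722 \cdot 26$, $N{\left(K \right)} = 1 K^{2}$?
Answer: $-18987$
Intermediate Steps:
$N{\left(K \right)} = K^{2}$
$t = 18772$
$l{\left(v{\left(N{\left(3 \right)},9 \right)} \right)} - t = -215 - 18772 = -18987$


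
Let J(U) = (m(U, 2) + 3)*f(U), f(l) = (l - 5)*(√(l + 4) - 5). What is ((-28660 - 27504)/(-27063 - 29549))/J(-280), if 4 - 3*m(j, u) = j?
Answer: 739/1248195529 + 1478*I*√69/6240977645 ≈ 5.9205e-7 + 1.9672e-6*I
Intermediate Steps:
m(j, u) = 4/3 - j/3
f(l) = (-5 + l)*(-5 + √(4 + l)) (f(l) = (-5 + l)*(√(4 + l) - 5) = (-5 + l)*(-5 + √(4 + l)))
J(U) = (13/3 - U/3)*(25 - 5*U - 5*√(4 + U) + U*√(4 + U)) (J(U) = ((4/3 - U/3) + 3)*(25 - 5*U - 5*√(4 + U) + U*√(4 + U)) = (13/3 - U/3)*(25 - 5*U - 5*√(4 + U) + U*√(4 + U)))
((-28660 - 27504)/(-27063 - 29549))/J(-280) = ((-28660 - 27504)/(-27063 - 29549))/((-(-13 - 280)*(25 - 5*(-280) - 5*√(4 - 280) - 280*√(4 - 280))/3)) = (-56164/(-56612))/((-⅓*(-293)*(25 + 1400 - 10*I*√69 - 560*I*√69))) = (-56164*(-1/56612))/((-⅓*(-293)*(25 + 1400 - 10*I*√69 - 560*I*√69))) = 14041/(14153*((-⅓*(-293)*(25 + 1400 - 10*I*√69 - 560*I*√69)))) = 14041/(14153*((-⅓*(-293)*(1425 - 570*I*√69)))) = 14041/(14153*(139175 - 55670*I*√69))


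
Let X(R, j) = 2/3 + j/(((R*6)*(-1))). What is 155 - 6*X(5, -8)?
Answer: 747/5 ≈ 149.40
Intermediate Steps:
X(R, j) = ⅔ - j/(6*R) (X(R, j) = 2*(⅓) + j/(((6*R)*(-1))) = ⅔ + j/((-6*R)) = ⅔ + j*(-1/(6*R)) = ⅔ - j/(6*R))
155 - 6*X(5, -8) = 155 - (-1*(-8) + 4*5)/5 = 155 - (8 + 20)/5 = 155 - 28/5 = 747/5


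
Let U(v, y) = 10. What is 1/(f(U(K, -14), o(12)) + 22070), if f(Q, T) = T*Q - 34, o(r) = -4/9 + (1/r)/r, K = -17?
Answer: 8/176253 ≈ 4.5389e-5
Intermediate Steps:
o(r) = -4/9 + r⁻² (o(r) = -4*⅑ + 1/(r*r) = -4/9 + r⁻²)
f(Q, T) = -34 + Q*T (f(Q, T) = Q*T - 34 = -34 + Q*T)
1/(f(U(K, -14), o(12)) + 22070) = 1/((-34 + 10*(-4/9 + 12⁻²)) + 22070) = 1/((-34 + 10*(-4/9 + 1/144)) + 22070) = 1/((-34 + 10*(-7/16)) + 22070) = 1/((-34 - 35/8) + 22070) = 1/(-307/8 + 22070) = 1/(176253/8) = 8/176253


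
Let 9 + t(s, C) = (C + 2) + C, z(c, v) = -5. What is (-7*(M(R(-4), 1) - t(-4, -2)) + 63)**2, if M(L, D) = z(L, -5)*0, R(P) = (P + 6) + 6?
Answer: 196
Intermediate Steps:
R(P) = 12 + P (R(P) = (6 + P) + 6 = 12 + P)
t(s, C) = -7 + 2*C (t(s, C) = -9 + ((C + 2) + C) = -9 + ((2 + C) + C) = -9 + (2 + 2*C) = -7 + 2*C)
M(L, D) = 0 (M(L, D) = -5*0 = 0)
(-7*(M(R(-4), 1) - t(-4, -2)) + 63)**2 = (-7*(0 - (-7 + 2*(-2))) + 63)**2 = (-7*(0 - (-7 - 4)) + 63)**2 = (-7*(0 - 1*(-11)) + 63)**2 = (-7*(0 + 11) + 63)**2 = (-7*11 + 63)**2 = (-77 + 63)**2 = (-14)**2 = 196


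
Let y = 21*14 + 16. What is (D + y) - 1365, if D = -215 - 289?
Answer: -1559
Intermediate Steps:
y = 310 (y = 294 + 16 = 310)
D = -504
(D + y) - 1365 = (-504 + 310) - 1365 = -194 - 1365 = -1559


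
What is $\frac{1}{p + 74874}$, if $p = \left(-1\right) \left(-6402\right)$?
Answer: $\frac{1}{81276} \approx 1.2304 \cdot 10^{-5}$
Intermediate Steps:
$p = 6402$
$\frac{1}{p + 74874} = \frac{1}{6402 + 74874} = \frac{1}{81276}$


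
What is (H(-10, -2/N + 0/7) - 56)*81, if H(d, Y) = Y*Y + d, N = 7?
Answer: -261630/49 ≈ -5339.4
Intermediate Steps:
H(d, Y) = d + Y² (H(d, Y) = Y² + d = d + Y²)
(H(-10, -2/N + 0/7) - 56)*81 = ((-10 + (-2/7 + 0/7)²) - 56)*81 = ((-10 + (-2*⅐ + 0*(⅐))²) - 56)*81 = ((-10 + (-2/7 + 0)²) - 56)*81 = ((-10 + (-2/7)²) - 56)*81 = ((-10 + 4/49) - 56)*81 = (-486/49 - 56)*81 = -3230/49*81 = -261630/49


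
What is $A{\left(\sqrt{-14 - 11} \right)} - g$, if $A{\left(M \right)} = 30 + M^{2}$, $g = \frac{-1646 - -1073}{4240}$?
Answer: $\frac{21773}{4240} \approx 5.1351$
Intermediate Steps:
$g = - \frac{573}{4240}$ ($g = \left(-1646 + 1073\right) \frac{1}{4240} = \left(-573\right) \frac{1}{4240} = - \frac{573}{4240} \approx -0.13514$)
$A{\left(\sqrt{-14 - 11} \right)} - g = \left(30 + \left(\sqrt{-14 - 11}\right)^{2}\right) - - \frac{573}{4240} = \left(30 + \left(\sqrt{-25}\right)^{2}\right) + \frac{573}{4240} = \left(30 + \left(5 i\right)^{2}\right) + \frac{573}{4240} = \left(30 - 25\right) + \frac{573}{4240} = 5 + \frac{573}{4240} = \frac{21773}{4240}$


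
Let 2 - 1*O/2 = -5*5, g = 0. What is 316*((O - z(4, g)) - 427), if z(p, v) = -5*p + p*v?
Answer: -111548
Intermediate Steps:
O = 54 (O = 4 - (-10)*5 = 4 - 2*(-25) = 4 + 50 = 54)
316*((O - z(4, g)) - 427) = 316*((54 - 4*(-5 + 0)) - 427) = 316*((54 - 4*(-5)) - 427) = 316*((54 - 1*(-20)) - 427) = 316*((54 + 20) - 427) = 316*(74 - 427) = 316*(-353) = -111548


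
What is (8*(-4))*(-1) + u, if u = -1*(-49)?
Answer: 81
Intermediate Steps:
u = 49
(8*(-4))*(-1) + u = (8*(-4))*(-1) + 49 = -32*(-1) + 49 = 32 + 49 = 81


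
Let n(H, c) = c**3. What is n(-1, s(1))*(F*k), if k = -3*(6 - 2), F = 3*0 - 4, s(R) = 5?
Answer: 6000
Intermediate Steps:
F = -4 (F = 0 - 4 = -4)
k = -12 (k = -3*4 = -12)
n(-1, s(1))*(F*k) = 5**3*(-4*(-12)) = 125*48 = 6000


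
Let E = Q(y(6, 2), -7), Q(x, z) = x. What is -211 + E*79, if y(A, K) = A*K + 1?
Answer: 816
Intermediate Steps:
y(A, K) = 1 + A*K
E = 13 (E = 1 + 6*2 = 1 + 12 = 13)
-211 + E*79 = -211 + 13*79 = -211 + 1027 = 816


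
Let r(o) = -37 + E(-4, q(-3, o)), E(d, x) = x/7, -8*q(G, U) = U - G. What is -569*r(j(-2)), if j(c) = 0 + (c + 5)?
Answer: 591191/28 ≈ 21114.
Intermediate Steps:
j(c) = 5 + c (j(c) = 0 + (5 + c) = 5 + c)
q(G, U) = -U/8 + G/8 (q(G, U) = -(U - G)/8 = -U/8 + G/8)
E(d, x) = x/7 (E(d, x) = x*(1/7) = x/7)
r(o) = -2075/56 - o/56 (r(o) = -37 + (-o/8 + (1/8)*(-3))/7 = -37 + (-o/8 - 3/8)/7 = -37 + (-3/8 - o/8)/7 = -37 + (-3/56 - o/56) = -2075/56 - o/56)
-569*r(j(-2)) = -569*(-2075/56 - (5 - 2)/56) = -569*(-2075/56 - 1/56*3) = -569*(-2075/56 - 3/56) = -569*(-1039/28) = 591191/28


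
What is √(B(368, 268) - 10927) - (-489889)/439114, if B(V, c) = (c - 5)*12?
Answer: 489889/439114 + I*√7771 ≈ 1.1156 + 88.153*I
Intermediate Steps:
B(V, c) = -60 + 12*c (B(V, c) = (-5 + c)*12 = -60 + 12*c)
√(B(368, 268) - 10927) - (-489889)/439114 = √((-60 + 12*268) - 10927) - (-489889)/439114 = √((-60 + 3216) - 10927) - (-489889)/439114 = √(3156 - 10927) - 1*(-489889/439114) = √(-7771) + 489889/439114 = I*√7771 + 489889/439114 = 489889/439114 + I*√7771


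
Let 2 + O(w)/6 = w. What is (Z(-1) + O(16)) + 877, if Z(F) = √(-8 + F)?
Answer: 961 + 3*I ≈ 961.0 + 3.0*I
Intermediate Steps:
O(w) = -12 + 6*w
(Z(-1) + O(16)) + 877 = (√(-8 - 1) + (-12 + 6*16)) + 877 = (√(-9) + (-12 + 96)) + 877 = (3*I + 84) + 877 = (84 + 3*I) + 877 = 961 + 3*I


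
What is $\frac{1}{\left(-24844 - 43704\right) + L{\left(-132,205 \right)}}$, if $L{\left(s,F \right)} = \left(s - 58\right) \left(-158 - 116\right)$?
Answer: $- \frac{1}{16488} \approx -6.065 \cdot 10^{-5}$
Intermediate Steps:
$L{\left(s,F \right)} = 15892 - 274 s$ ($L{\left(s,F \right)} = \left(-58 + s\right) \left(-274\right) = 15892 - 274 s$)
$\frac{1}{\left(-24844 - 43704\right) + L{\left(-132,205 \right)}} = \frac{1}{\left(-24844 - 43704\right) + \left(15892 - -36168\right)} = \frac{1}{-68548 + \left(15892 + 36168\right)} = \frac{1}{-68548 + 52060} = \frac{1}{-16488} = - \frac{1}{16488}$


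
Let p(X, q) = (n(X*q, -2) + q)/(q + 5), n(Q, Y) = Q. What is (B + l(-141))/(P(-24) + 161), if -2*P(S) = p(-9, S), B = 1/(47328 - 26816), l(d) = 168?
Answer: 65474323/64715360 ≈ 1.0117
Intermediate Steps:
B = 1/20512 ≈ 4.8752e-5
p(X, q) = (q + X*q)/(5 + q) (p(X, q) = (X*q + q)/(q + 5) = (q + X*q)/(5 + q))
P(S) = 4*S/(5 + S) (P(S) = -S*(1 - 9)/(2*(5 + S)) = -S*(-8)/(2*(5 + S)) = -(-4)*S/(5 + S) = 4*S/(5 + S))
(B + l(-141))/(P(-24) + 161) = (1/20512 + 168)/(4*(-24)/(5 - 24) + 161) = 3446017/(20512*(4*(-24)/(-19) + 161)) = 3446017/(20512*(4*(-24)*(-1/19) + 161)) = 3446017/(20512*(96/19 + 161)) = 3446017/(20512*(3155/19)) = (3446017/20512)*(19/3155) = 65474323/64715360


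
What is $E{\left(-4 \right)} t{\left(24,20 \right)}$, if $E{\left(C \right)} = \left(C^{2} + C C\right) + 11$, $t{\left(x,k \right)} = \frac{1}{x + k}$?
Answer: $\frac{43}{44} \approx 0.97727$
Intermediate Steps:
$t{\left(x,k \right)} = \frac{1}{k + x}$
$E{\left(C \right)} = 11 + 2 C^{2}$ ($E{\left(C \right)} = \left(C^{2} + C^{2}\right) + 11 = 2 C^{2} + 11 = 11 + 2 C^{2}$)
$E{\left(-4 \right)} t{\left(24,20 \right)} = \frac{11 + 2 \left(-4\right)^{2}}{20 + 24} = \frac{11 + 2 \cdot 16}{44} = \left(11 + 32\right) \frac{1}{44} = 43 \cdot \frac{1}{44} = \frac{43}{44}$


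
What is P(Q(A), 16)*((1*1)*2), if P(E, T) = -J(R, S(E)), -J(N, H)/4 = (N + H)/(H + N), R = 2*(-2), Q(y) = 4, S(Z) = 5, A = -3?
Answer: 8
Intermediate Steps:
R = -4
J(N, H) = -4 (J(N, H) = -4*(N + H)/(H + N) = -4*(H + N)/(H + N) = -4*1 = -4)
P(E, T) = 4 (P(E, T) = -1*(-4) = 4)
P(Q(A), 16)*((1*1)*2) = 4*((1*1)*2) = 4*(1*2) = 4*2 = 8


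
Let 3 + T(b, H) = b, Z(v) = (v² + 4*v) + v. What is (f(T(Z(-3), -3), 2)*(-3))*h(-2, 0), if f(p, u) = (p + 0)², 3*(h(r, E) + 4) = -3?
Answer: 1215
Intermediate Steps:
h(r, E) = -5 (h(r, E) = -4 + (⅓)*(-3) = -4 - 1 = -5)
Z(v) = v² + 5*v
T(b, H) = -3 + b
f(p, u) = p²
(f(T(Z(-3), -3), 2)*(-3))*h(-2, 0) = ((-3 - 3*(5 - 3))²*(-3))*(-5) = ((-3 - 3*2)²*(-3))*(-5) = ((-3 - 6)²*(-3))*(-5) = ((-9)²*(-3))*(-5) = (81*(-3))*(-5) = -243*(-5) = 1215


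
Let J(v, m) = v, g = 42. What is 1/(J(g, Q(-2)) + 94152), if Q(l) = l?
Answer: 1/94194 ≈ 1.0616e-5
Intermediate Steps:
1/(J(g, Q(-2)) + 94152) = 1/(42 + 94152) = 1/94194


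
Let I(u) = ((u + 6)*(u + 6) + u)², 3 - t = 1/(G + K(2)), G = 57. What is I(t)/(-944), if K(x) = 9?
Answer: -132970351801/17912150784 ≈ -7.4235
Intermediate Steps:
t = 197/66 (t = 3 - 1/(57 + 9) = 3 - 1/66 = 197/66 ≈ 2.9848)
I(u) = (u + (6 + u)²)² (I(u) = ((6 + u)*(6 + u) + u)² = ((6 + u)² + u)² = (u + (6 + u)²)²)
I(t)/(-944) = (197/66 + (6 + 197/66)²)²/(-944) = (197/66 + (593/66)²)²*(-1/944) = (197/66 + 351649/4356)²*(-1/944) = (364651/4356)²*(-1/944) = (132970351801/18974736)*(-1/944) = -132970351801/17912150784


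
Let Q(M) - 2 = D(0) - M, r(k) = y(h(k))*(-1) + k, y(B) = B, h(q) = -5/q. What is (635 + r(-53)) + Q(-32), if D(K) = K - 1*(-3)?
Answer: 32802/53 ≈ 618.91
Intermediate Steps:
D(K) = 3 + K (D(K) = K + 3 = 3 + K)
r(k) = k + 5/k (r(k) = -5/k*(-1) + k = 5/k + k = k + 5/k)
Q(M) = 5 - M (Q(M) = 2 + ((3 + 0) - M) = 2 + (3 - M) = 5 - M)
(635 + r(-53)) + Q(-32) = (635 + (-53 + 5/(-53))) + (5 - 1*(-32)) = (635 + (-53 + 5*(-1/53))) + (5 + 32) = (635 + (-53 - 5/53)) + 37 = (635 - 2814/53) + 37 = 30841/53 + 37 = 32802/53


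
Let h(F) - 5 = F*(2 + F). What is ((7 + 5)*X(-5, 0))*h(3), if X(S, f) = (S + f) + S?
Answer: -2400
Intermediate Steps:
X(S, f) = f + 2*S
h(F) = 5 + F*(2 + F)
((7 + 5)*X(-5, 0))*h(3) = ((7 + 5)*(0 + 2*(-5)))*(5 + 3² + 2*3) = (12*(0 - 10))*(5 + 9 + 6) = (12*(-10))*20 = -120*20 = -2400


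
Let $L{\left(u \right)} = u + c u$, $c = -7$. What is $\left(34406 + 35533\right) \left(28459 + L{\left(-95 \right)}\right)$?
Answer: $2030259231$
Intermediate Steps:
$L{\left(u \right)} = - 6 u$ ($L{\left(u \right)} = u - 7 u = - 6 u$)
$\left(34406 + 35533\right) \left(28459 + L{\left(-95 \right)}\right) = \left(34406 + 35533\right) \left(28459 - -570\right) = 69939 \left(28459 + 570\right) = 69939 \cdot 29029 = 2030259231$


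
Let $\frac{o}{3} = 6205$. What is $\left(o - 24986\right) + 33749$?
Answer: $27378$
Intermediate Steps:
$o = 18615$ ($o = 3 \cdot 6205 = 18615$)
$\left(o - 24986\right) + 33749 = \left(18615 - 24986\right) + 33749 = -6371 + 33749 = 27378$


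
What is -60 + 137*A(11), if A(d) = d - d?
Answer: -60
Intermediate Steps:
A(d) = 0
-60 + 137*A(11) = -60 + 137*0 = -60 + 0 = -60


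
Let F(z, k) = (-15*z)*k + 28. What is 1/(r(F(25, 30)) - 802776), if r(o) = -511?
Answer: -1/803287 ≈ -1.2449e-6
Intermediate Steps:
F(z, k) = 28 - 15*k*z (F(z, k) = -15*k*z + 28 = 28 - 15*k*z)
1/(r(F(25, 30)) - 802776) = 1/(-511 - 802776) = 1/(-803287) = -1/803287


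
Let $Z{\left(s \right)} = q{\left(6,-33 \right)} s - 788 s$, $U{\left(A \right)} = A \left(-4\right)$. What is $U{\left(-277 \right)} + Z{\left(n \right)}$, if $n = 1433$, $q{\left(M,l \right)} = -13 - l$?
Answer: $-1099436$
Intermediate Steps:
$U{\left(A \right)} = - 4 A$
$Z{\left(s \right)} = - 768 s$ ($Z{\left(s \right)} = \left(-13 - -33\right) s - 788 s = \left(-13 + 33\right) s - 788 s = 20 s - 788 s = - 768 s$)
$U{\left(-277 \right)} + Z{\left(n \right)} = \left(-4\right) \left(-277\right) - 1100544 = 1108 - 1100544 = -1099436$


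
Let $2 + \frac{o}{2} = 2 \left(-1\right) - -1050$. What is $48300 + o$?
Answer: $50392$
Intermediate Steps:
$o = 2092$ ($o = -4 + 2 \left(2 \left(-1\right) - -1050\right) = -4 + 2 \left(-2 + 1050\right) = -4 + 2 \cdot 1048 = -4 + 2096 = 2092$)
$48300 + o = 48300 + 2092 = 50392$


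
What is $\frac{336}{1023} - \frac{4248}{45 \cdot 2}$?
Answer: $- \frac{79916}{1705} \approx -46.872$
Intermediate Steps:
$\frac{336}{1023} - \frac{4248}{45 \cdot 2} = 336 \cdot \frac{1}{1023} - \frac{4248}{90} = \frac{112}{341} - \frac{236}{5} = - \frac{79916}{1705}$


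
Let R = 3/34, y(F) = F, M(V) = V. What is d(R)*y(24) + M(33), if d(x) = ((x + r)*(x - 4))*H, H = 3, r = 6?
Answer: -486021/289 ≈ -1681.7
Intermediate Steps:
R = 3/34 (R = 3*(1/34) = 3/34 ≈ 0.088235)
d(x) = 3*(-4 + x)*(6 + x) (d(x) = ((x + 6)*(x - 4))*3 = ((6 + x)*(-4 + x))*3 = ((-4 + x)*(6 + x))*3 = 3*(-4 + x)*(6 + x))
d(R)*y(24) + M(33) = (-72 + 3*(3/34)² + 6*(3/34))*24 + 33 = (-72 + 3*(9/1156) + 9/17)*24 + 33 = (-72 + 27/1156 + 9/17)*24 + 33 = -82593/1156*24 + 33 = -495558/289 + 33 = -486021/289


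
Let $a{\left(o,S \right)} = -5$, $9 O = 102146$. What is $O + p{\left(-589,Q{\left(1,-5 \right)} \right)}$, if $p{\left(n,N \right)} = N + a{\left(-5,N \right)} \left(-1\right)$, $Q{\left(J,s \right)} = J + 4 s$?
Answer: $\frac{102020}{9} \approx 11336.0$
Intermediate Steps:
$O = \frac{102146}{9}$ ($O = \frac{1}{9} \cdot 102146 = \frac{102146}{9} \approx 11350.0$)
$p{\left(n,N \right)} = 5 + N$ ($p{\left(n,N \right)} = N - -5 = N + 5 = 5 + N$)
$O + p{\left(-589,Q{\left(1,-5 \right)} \right)} = \frac{102146}{9} + \left(5 + \left(1 + 4 \left(-5\right)\right)\right) = \frac{102146}{9} + \left(5 + \left(1 - 20\right)\right) = \frac{102146}{9} + \left(5 - 19\right) = \frac{102146}{9} - 14 = \frac{102020}{9}$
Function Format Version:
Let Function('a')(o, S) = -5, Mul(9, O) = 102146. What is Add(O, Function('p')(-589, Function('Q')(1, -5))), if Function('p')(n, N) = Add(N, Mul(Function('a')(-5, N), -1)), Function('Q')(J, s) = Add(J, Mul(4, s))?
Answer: Rational(102020, 9) ≈ 11336.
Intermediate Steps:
O = Rational(102146, 9) (O = Mul(Rational(1, 9), 102146) = Rational(102146, 9) ≈ 11350.)
Function('p')(n, N) = Add(5, N) (Function('p')(n, N) = Add(N, Mul(-5, -1)) = Add(N, 5) = Add(5, N))
Add(O, Function('p')(-589, Function('Q')(1, -5))) = Add(Rational(102146, 9), Add(5, Add(1, Mul(4, -5)))) = Add(Rational(102146, 9), Add(5, Add(1, -20))) = Add(Rational(102146, 9), Add(5, -19)) = Add(Rational(102146, 9), -14) = Rational(102020, 9)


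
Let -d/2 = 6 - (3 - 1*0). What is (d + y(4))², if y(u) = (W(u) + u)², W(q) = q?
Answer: 3364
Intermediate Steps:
d = -6 (d = -2*(6 - (3 - 1*0)) = -2*(6 - (3 + 0)) = -2*(6 - 1*3) = -2*(6 - 3) = -2*3 = -6)
y(u) = 4*u² (y(u) = (u + u)² = (2*u)² = 4*u²)
(d + y(4))² = (-6 + 4*4²)² = (-6 + 4*16)² = (-6 + 64)² = 58² = 3364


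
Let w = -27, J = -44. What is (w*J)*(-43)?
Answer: -51084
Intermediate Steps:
(w*J)*(-43) = -27*(-44)*(-43) = 1188*(-43) = -51084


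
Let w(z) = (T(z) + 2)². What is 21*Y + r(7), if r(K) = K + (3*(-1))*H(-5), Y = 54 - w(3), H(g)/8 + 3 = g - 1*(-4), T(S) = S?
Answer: 712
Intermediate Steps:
H(g) = 8 + 8*g (H(g) = -24 + 8*(g - 1*(-4)) = -24 + 8*(g + 4) = -24 + 8*(4 + g) = -24 + (32 + 8*g) = 8 + 8*g)
w(z) = (2 + z)² (w(z) = (z + 2)² = (2 + z)²)
Y = 29 (Y = 54 - (2 + 3)² = 54 - 1*5² = 54 - 1*25 = 54 - 25 = 29)
r(K) = 96 + K (r(K) = K + (3*(-1))*(8 + 8*(-5)) = K - 3*(8 - 40) = K - 3*(-32) = K + 96 = 96 + K)
21*Y + r(7) = 21*29 + (96 + 7) = 609 + 103 = 712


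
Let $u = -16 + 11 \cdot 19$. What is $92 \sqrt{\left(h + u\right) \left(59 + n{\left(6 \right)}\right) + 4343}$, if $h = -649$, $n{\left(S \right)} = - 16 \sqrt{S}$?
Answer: $92 \sqrt{-22561 + 7296 \sqrt{6}} \approx 6300.2 i$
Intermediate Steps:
$u = 193$ ($u = -16 + 209 = 193$)
$92 \sqrt{\left(h + u\right) \left(59 + n{\left(6 \right)}\right) + 4343} = 92 \sqrt{\left(-649 + 193\right) \left(59 - 16 \sqrt{6}\right) + 4343} = 92 \sqrt{- 456 \left(59 - 16 \sqrt{6}\right) + 4343} = 92 \sqrt{\left(-26904 + 7296 \sqrt{6}\right) + 4343} = 92 \sqrt{-22561 + 7296 \sqrt{6}}$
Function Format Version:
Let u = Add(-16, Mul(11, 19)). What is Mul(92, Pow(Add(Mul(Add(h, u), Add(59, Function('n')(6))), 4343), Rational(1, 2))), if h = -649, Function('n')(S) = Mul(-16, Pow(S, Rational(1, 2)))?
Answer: Mul(92, Pow(Add(-22561, Mul(7296, Pow(6, Rational(1, 2)))), Rational(1, 2))) ≈ Mul(6300.2, I)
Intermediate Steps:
u = 193 (u = Add(-16, 209) = 193)
Mul(92, Pow(Add(Mul(Add(h, u), Add(59, Function('n')(6))), 4343), Rational(1, 2))) = Mul(92, Pow(Add(Mul(Add(-649, 193), Add(59, Mul(-16, Pow(6, Rational(1, 2))))), 4343), Rational(1, 2))) = Mul(92, Pow(Add(Mul(-456, Add(59, Mul(-16, Pow(6, Rational(1, 2))))), 4343), Rational(1, 2))) = Mul(92, Pow(Add(Add(-26904, Mul(7296, Pow(6, Rational(1, 2)))), 4343), Rational(1, 2))) = Mul(92, Pow(Add(-22561, Mul(7296, Pow(6, Rational(1, 2)))), Rational(1, 2)))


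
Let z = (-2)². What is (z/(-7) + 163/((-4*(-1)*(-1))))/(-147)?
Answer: 1157/4116 ≈ 0.28110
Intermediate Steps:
z = 4
(z/(-7) + 163/((-4*(-1)*(-1))))/(-147) = (4/(-7) + 163/((-4*(-1)*(-1))))/(-147) = (4*(-⅐) + 163/((4*(-1))))*(-1/147) = (-4/7 + 163/(-4))*(-1/147) = (-4/7 + 163*(-¼))*(-1/147) = (-4/7 - 163/4)*(-1/147) = -1157/28*(-1/147) = 1157/4116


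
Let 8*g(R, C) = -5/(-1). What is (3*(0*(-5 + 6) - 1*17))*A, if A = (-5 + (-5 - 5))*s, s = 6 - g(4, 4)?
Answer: 32895/8 ≈ 4111.9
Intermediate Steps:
g(R, C) = 5/8 (g(R, C) = (-5/(-1))/8 = (-5*(-1))/8 = (⅛)*5 = 5/8)
s = 43/8 (s = 6 - 1*5/8 = 6 - 5/8 = 43/8 ≈ 5.3750)
A = -645/8 (A = (-5 + (-5 - 5))*(43/8) = (-5 - 10)*(43/8) = -15*43/8 = -645/8 ≈ -80.625)
(3*(0*(-5 + 6) - 1*17))*A = (3*(0*(-5 + 6) - 1*17))*(-645/8) = (3*(0*1 - 17))*(-645/8) = (3*(0 - 17))*(-645/8) = (3*(-17))*(-645/8) = -51*(-645/8) = 32895/8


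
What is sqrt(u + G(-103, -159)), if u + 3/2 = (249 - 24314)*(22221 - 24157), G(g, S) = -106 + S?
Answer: sqrt(186358294)/2 ≈ 6825.7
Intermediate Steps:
u = 93179677/2 (u = -3/2 + (249 - 24314)*(22221 - 24157) = -3/2 - 24065*(-1936) = -3/2 + 46589840 = 93179677/2 ≈ 4.6590e+7)
sqrt(u + G(-103, -159)) = sqrt(93179677/2 + (-106 - 159)) = sqrt(93179677/2 - 265) = sqrt(93179147/2) = sqrt(186358294)/2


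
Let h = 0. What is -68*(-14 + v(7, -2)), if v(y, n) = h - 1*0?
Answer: 952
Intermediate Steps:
v(y, n) = 0 (v(y, n) = 0 - 1*0 = 0 + 0 = 0)
-68*(-14 + v(7, -2)) = -68*(-14 + 0) = -68*(-14) = 952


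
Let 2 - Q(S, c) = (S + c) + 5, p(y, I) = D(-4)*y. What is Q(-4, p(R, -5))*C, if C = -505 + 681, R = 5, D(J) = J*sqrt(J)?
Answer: 176 + 7040*I ≈ 176.0 + 7040.0*I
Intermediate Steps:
D(J) = J**(3/2)
p(y, I) = -8*I*y (p(y, I) = (-4)**(3/2)*y = (-8*I)*y = -8*I*y)
Q(S, c) = -3 - S - c (Q(S, c) = 2 - ((S + c) + 5) = 2 - (5 + S + c) = 2 + (-5 - S - c) = -3 - S - c)
C = 176
Q(-4, p(R, -5))*C = (-3 - 1*(-4) - (-8)*I*5)*176 = (-3 + 4 - (-40)*I)*176 = (-3 + 4 + 40*I)*176 = (1 + 40*I)*176 = 176 + 7040*I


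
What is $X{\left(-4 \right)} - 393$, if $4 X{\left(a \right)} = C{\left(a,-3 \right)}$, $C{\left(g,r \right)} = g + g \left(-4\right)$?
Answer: $-390$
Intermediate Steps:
$C{\left(g,r \right)} = - 3 g$ ($C{\left(g,r \right)} = g - 4 g = - 3 g$)
$X{\left(a \right)} = - \frac{3 a}{4}$ ($X{\left(a \right)} = \frac{\left(-3\right) a}{4} = - \frac{3 a}{4}$)
$X{\left(-4 \right)} - 393 = \left(- \frac{3}{4}\right) \left(-4\right) - 393 = 3 - 393 = -390$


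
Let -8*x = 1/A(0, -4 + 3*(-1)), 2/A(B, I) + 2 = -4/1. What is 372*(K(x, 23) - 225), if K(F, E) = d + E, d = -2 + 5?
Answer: -74028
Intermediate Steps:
d = 3
A(B, I) = -⅓ (A(B, I) = 2/(-2 - 4/1) = 2/(-2 - 4*1) = 2/(-2 - 4) = 2/(-6) = 2*(-⅙) = -⅓)
x = 3/8 (x = -1/(8*(-⅓)) = -⅛*(-3) = 3/8 ≈ 0.37500)
K(F, E) = 3 + E
372*(K(x, 23) - 225) = 372*((3 + 23) - 225) = 372*(26 - 225) = 372*(-199) = -74028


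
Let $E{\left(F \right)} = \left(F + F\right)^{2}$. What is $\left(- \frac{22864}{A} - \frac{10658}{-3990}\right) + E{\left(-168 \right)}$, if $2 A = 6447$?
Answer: $\frac{23047380161}{204155} \approx 1.1289 \cdot 10^{5}$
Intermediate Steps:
$A = \frac{6447}{2}$ ($A = \frac{1}{2} \cdot 6447 = \frac{6447}{2} \approx 3223.5$)
$E{\left(F \right)} = 4 F^{2}$ ($E{\left(F \right)} = \left(2 F\right)^{2} = 4 F^{2}$)
$\left(- \frac{22864}{A} - \frac{10658}{-3990}\right) + E{\left(-168 \right)} = \left(- \frac{22864}{\frac{6447}{2}} - \frac{10658}{-3990}\right) + 4 \left(-168\right)^{2} = \left(\left(-22864\right) \frac{2}{6447} - - \frac{5329}{1995}\right) + 4 \cdot 28224 = \left(- \frac{45728}{6447} + \frac{5329}{1995}\right) + 112896 = - \frac{902719}{204155} + 112896 = \frac{23047380161}{204155}$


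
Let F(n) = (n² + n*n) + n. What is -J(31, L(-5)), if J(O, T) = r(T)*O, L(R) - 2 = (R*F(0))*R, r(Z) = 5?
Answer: -155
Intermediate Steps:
F(n) = n + 2*n² (F(n) = (n² + n²) + n = 2*n² + n = n + 2*n²)
L(R) = 2 (L(R) = 2 + (R*(0*(1 + 2*0)))*R = 2 + (R*(0*(1 + 0)))*R = 2 + (R*(0*1))*R = 2 + (R*0)*R = 2 + 0*R = 2 + 0 = 2)
J(O, T) = 5*O
-J(31, L(-5)) = -5*31 = -1*155 = -155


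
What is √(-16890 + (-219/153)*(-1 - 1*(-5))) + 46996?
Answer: 46996 + I*√43945782/51 ≈ 46996.0 + 129.98*I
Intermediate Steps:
√(-16890 + (-219/153)*(-1 - 1*(-5))) + 46996 = √(-16890 + (-219*1/153)*(-1 + 5)) + 46996 = √(-16890 - 73/51*4) + 46996 = √(-16890 - 292/51) + 46996 = √(-861682/51) + 46996 = I*√43945782/51 + 46996 = 46996 + I*√43945782/51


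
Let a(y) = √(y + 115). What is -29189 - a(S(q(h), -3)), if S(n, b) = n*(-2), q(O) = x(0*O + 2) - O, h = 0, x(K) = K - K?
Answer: -29189 - √115 ≈ -29200.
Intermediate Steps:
x(K) = 0
q(O) = -O (q(O) = 0 - O = -O)
S(n, b) = -2*n
a(y) = √(115 + y)
-29189 - a(S(q(h), -3)) = -29189 - √(115 - (-2)*0) = -29189 - √(115 - 2*0) = -29189 - √(115 + 0) = -29189 - √115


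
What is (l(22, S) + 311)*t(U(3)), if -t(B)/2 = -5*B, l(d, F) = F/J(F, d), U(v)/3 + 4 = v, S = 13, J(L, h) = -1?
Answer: -8940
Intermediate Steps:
U(v) = -12 + 3*v
l(d, F) = -F (l(d, F) = F/(-1) = F*(-1) = -F)
t(B) = 10*B (t(B) = -(-10)*B = 10*B)
(l(22, S) + 311)*t(U(3)) = (-1*13 + 311)*(10*(-12 + 3*3)) = (-13 + 311)*(10*(-12 + 9)) = 298*(10*(-3)) = 298*(-30) = -8940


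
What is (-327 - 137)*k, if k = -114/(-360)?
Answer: -2204/15 ≈ -146.93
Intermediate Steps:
k = 19/60 (k = -114*(-1/360) = 19/60 ≈ 0.31667)
(-327 - 137)*k = (-327 - 137)*(19/60) = -464*19/60 = -2204/15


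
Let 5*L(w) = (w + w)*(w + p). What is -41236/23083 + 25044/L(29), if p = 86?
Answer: 261540914/15396361 ≈ 16.987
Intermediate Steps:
L(w) = 2*w*(86 + w)/5 (L(w) = ((w + w)*(w + 86))/5 = ((2*w)*(86 + w))/5 = (2*w*(86 + w))/5 = 2*w*(86 + w)/5)
-41236/23083 + 25044/L(29) = -41236/23083 + 25044/(((⅖)*29*(86 + 29))) = -41236*1/23083 + 25044/(((⅖)*29*115)) = -41236/23083 + 25044/1334 = -41236/23083 + 25044*(1/1334) = -41236/23083 + 12522/667 = 261540914/15396361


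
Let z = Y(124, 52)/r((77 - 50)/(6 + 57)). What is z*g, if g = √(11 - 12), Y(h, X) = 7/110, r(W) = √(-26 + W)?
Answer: 7*√1253/19690 ≈ 0.012584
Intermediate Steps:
Y(h, X) = 7/110 (Y(h, X) = 7*(1/110) = 7/110)
z = -7*I*√1253/19690 (z = 7/(110*(√(-26 + (77 - 50)/(6 + 57)))) = 7/(110*(√(-26 + 27/63))) = 7/(110*(√(-26 + 27*(1/63)))) = 7/(110*(√(-26 + 3/7))) = 7/(110*(√(-179/7))) = 7/(110*((I*√1253/7))) = 7*(-I*√1253/179)/110 = -7*I*√1253/19690 ≈ -0.012584*I)
g = I (g = √(-1) = I ≈ 1.0*I)
z*g = (-7*I*√1253/19690)*I = 7*√1253/19690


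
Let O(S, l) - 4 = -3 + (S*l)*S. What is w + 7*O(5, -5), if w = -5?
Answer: -873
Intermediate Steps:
O(S, l) = 1 + l*S² (O(S, l) = 4 + (-3 + (S*l)*S) = 4 + (-3 + l*S²) = 1 + l*S²)
w + 7*O(5, -5) = -5 + 7*(1 - 5*5²) = -5 + 7*(1 - 5*25) = -5 + 7*(1 - 125) = -5 + 7*(-124) = -5 - 868 = -873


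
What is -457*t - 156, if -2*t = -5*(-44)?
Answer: 50114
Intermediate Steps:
t = -110 (t = -(-5)*(-44)/2 = -1/2*220 = -110)
-457*t - 156 = -457*(-110) - 156 = 50270 - 156 = 50114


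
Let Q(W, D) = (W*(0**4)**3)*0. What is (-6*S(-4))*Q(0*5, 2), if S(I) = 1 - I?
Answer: 0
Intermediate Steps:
Q(W, D) = 0 (Q(W, D) = (W*0**3)*0 = (W*0)*0 = 0*0 = 0)
(-6*S(-4))*Q(0*5, 2) = -6*(1 - 1*(-4))*0 = -6*(1 + 4)*0 = -6*5*0 = -30*0 = 0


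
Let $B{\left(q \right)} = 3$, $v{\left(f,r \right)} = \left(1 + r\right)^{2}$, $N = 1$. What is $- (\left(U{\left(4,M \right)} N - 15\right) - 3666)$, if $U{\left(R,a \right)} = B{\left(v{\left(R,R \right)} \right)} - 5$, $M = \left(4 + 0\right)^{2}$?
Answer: $3683$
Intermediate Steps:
$M = 16$ ($M = 4^{2} = 16$)
$U{\left(R,a \right)} = -2$ ($U{\left(R,a \right)} = 3 - 5 = -2$)
$- (\left(U{\left(4,M \right)} N - 15\right) - 3666) = - (\left(\left(-2\right) 1 - 15\right) - 3666) = - (\left(-2 - 15\right) - 3666) = - (-17 - 3666) = \left(-1\right) \left(-3683\right) = 3683$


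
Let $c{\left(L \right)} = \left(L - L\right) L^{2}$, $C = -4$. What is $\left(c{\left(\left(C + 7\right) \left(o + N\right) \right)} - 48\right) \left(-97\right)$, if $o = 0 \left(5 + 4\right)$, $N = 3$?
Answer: $4656$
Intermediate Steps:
$o = 0$ ($o = 0 \cdot 9 = 0$)
$c{\left(L \right)} = 0$ ($c{\left(L \right)} = 0 L^{2} = 0$)
$\left(c{\left(\left(C + 7\right) \left(o + N\right) \right)} - 48\right) \left(-97\right) = \left(0 - 48\right) \left(-97\right) = \left(-48\right) \left(-97\right) = 4656$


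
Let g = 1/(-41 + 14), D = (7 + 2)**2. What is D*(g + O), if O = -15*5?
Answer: -6078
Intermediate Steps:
O = -75
D = 81 (D = 9**2 = 81)
g = -1/27 (g = 1/(-27) = -1/27 ≈ -0.037037)
D*(g + O) = 81*(-1/27 - 75) = 81*(-2026/27) = -6078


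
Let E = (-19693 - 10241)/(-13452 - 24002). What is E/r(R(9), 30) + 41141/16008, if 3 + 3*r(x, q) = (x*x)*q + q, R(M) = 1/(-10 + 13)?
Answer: 72267048761/27280145256 ≈ 2.6491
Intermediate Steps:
R(M) = ⅓ (R(M) = 1/3 = ⅓)
r(x, q) = -1 + q/3 + q*x²/3 (r(x, q) = -1 + ((x*x)*q + q)/3 = -1 + (x²*q + q)/3 = -1 + (q*x² + q)/3 = -1 + (q + q*x²)/3 = -1 + (q/3 + q*x²/3) = -1 + q/3 + q*x²/3)
E = 14967/18727 (E = -29934/(-37454) = -29934*(-1/37454) = 14967/18727 ≈ 0.79922)
E/r(R(9), 30) + 41141/16008 = 14967/(18727*(-1 + (⅓)*30 + (⅓)*30*(⅓)²)) + 41141/16008 = 14967/(18727*(-1 + 10 + (⅓)*30*(⅑))) + 41141*(1/16008) = 14967/(18727*(-1 + 10 + 10/9)) + 41141/16008 = 14967/(18727*(91/9)) + 41141/16008 = (14967/18727)*(9/91) + 41141/16008 = 134703/1704157 + 41141/16008 = 72267048761/27280145256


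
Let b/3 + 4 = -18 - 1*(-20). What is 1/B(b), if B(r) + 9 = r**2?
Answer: 1/27 ≈ 0.037037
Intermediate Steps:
b = -6 (b = -12 + 3*(-18 - 1*(-20)) = -12 + 3*(-18 + 20) = -12 + 3*2 = -12 + 6 = -6)
B(r) = -9 + r**2
1/B(b) = 1/(-9 + (-6)**2) = 1/(-9 + 36) = 1/27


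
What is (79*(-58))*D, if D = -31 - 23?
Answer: 247428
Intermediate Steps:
D = -54
(79*(-58))*D = (79*(-58))*(-54) = -4582*(-54) = 247428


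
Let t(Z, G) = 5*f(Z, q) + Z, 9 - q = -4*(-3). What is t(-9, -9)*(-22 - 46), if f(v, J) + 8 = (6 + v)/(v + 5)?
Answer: 3077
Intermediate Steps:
q = -3 (q = 9 - (-4)*(-3) = 9 - 1*12 = 9 - 12 = -3)
f(v, J) = -8 + (6 + v)/(5 + v) (f(v, J) = -8 + (6 + v)/(v + 5) = -8 + (6 + v)/(5 + v))
t(Z, G) = Z + 5*(-34 - 7*Z)/(5 + Z) (t(Z, G) = 5*((-34 - 7*Z)/(5 + Z)) + Z = 5*(-34 - 7*Z)/(5 + Z) + Z = Z + 5*(-34 - 7*Z)/(5 + Z))
t(-9, -9)*(-22 - 46) = ((-170 + (-9)**2 - 30*(-9))/(5 - 9))*(-22 - 46) = ((-170 + 81 + 270)/(-4))*(-68) = -1/4*181*(-68) = -181/4*(-68) = 3077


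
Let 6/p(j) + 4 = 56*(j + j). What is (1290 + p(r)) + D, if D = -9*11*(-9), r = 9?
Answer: 1094865/502 ≈ 2181.0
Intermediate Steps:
D = 891 (D = -99*(-9) = 891)
p(j) = 6/(-4 + 112*j) (p(j) = 6/(-4 + 56*(j + j)) = 6/(-4 + 56*(2*j)) = 6/(-4 + 112*j))
(1290 + p(r)) + D = (1290 + 3/(2*(-1 + 28*9))) + 891 = (1290 + 3/(2*(-1 + 252))) + 891 = (1290 + (3/2)/251) + 891 = (1290 + (3/2)*(1/251)) + 891 = (1290 + 3/502) + 891 = 647583/502 + 891 = 1094865/502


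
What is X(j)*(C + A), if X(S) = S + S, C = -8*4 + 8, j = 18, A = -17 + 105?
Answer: 2304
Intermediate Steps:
A = 88
C = -24 (C = -32 + 8 = -24)
X(S) = 2*S
X(j)*(C + A) = (2*18)*(-24 + 88) = 36*64 = 2304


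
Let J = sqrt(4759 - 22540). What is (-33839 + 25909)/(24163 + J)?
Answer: -1473943/4491295 + 61*I*sqrt(17781)/4491295 ≈ -0.32818 + 0.0018111*I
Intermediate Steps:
J = I*sqrt(17781) (J = sqrt(-17781) = I*sqrt(17781) ≈ 133.35*I)
(-33839 + 25909)/(24163 + J) = (-33839 + 25909)/(24163 + I*sqrt(17781)) = -7930/(24163 + I*sqrt(17781))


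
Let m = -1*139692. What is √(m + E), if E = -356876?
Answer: 2*I*√124142 ≈ 704.68*I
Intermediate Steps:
m = -139692
√(m + E) = √(-139692 - 356876) = √(-496568) = 2*I*√124142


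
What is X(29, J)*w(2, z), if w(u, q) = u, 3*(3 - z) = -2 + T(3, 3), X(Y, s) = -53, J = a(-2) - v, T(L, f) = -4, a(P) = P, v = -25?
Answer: -106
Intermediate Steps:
J = 23 (J = -2 - 1*(-25) = -2 + 25 = 23)
z = 5 (z = 3 - (-2 - 4)/3 = 3 - ⅓*(-6) = 3 + 2 = 5)
X(29, J)*w(2, z) = -53*2 = -106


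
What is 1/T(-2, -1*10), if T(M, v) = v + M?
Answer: -1/12 ≈ -0.083333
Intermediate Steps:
T(M, v) = M + v
1/T(-2, -1*10) = 1/(-2 - 1*10) = 1/(-2 - 10) = 1/(-12) = 1*(-1/12) = -1/12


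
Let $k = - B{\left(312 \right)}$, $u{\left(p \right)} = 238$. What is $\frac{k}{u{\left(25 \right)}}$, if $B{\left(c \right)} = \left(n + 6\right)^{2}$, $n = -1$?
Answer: $- \frac{25}{238} \approx -0.10504$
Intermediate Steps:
$B{\left(c \right)} = 25$ ($B{\left(c \right)} = \left(-1 + 6\right)^{2} = 5^{2} = 25$)
$k = -25$ ($k = \left(-1\right) 25 = -25$)
$\frac{k}{u{\left(25 \right)}} = - \frac{25}{238}$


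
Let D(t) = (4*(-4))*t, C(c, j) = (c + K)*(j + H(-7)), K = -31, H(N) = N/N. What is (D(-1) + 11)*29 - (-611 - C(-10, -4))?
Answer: 1517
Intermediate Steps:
H(N) = 1
C(c, j) = (1 + j)*(-31 + c) (C(c, j) = (c - 31)*(j + 1) = (-31 + c)*(1 + j) = (1 + j)*(-31 + c))
D(t) = -16*t
(D(-1) + 11)*29 - (-611 - C(-10, -4)) = (-16*(-1) + 11)*29 - (-611 - (-31 - 10 - 31*(-4) - 10*(-4))) = (16 + 11)*29 - (-611 - (-31 - 10 + 124 + 40)) = 27*29 - (-611 - 1*123) = 783 - (-611 - 123) = 783 - 1*(-734) = 783 + 734 = 1517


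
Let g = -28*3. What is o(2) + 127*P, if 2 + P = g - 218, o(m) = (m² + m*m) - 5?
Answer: -38605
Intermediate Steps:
g = -84
o(m) = -5 + 2*m² (o(m) = (m² + m²) - 5 = 2*m² - 5 = -5 + 2*m²)
P = -304 (P = -2 + (-84 - 218) = -2 - 302 = -304)
o(2) + 127*P = (-5 + 2*2²) + 127*(-304) = (-5 + 2*4) - 38608 = (-5 + 8) - 38608 = 3 - 38608 = -38605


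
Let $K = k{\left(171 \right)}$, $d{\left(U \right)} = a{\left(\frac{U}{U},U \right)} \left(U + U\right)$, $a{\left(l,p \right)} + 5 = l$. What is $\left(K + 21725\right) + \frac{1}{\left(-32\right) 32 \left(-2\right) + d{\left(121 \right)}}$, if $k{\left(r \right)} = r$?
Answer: $\frac{23647681}{1080} \approx 21896.0$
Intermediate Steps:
$a{\left(l,p \right)} = -5 + l$
$d{\left(U \right)} = - 8 U$ ($d{\left(U \right)} = \left(-5 + \frac{U}{U}\right) \left(U + U\right) = \left(-5 + 1\right) 2 U = - 4 \cdot 2 U = - 8 U$)
$K = 171$
$\left(K + 21725\right) + \frac{1}{\left(-32\right) 32 \left(-2\right) + d{\left(121 \right)}} = \left(171 + 21725\right) + \frac{1}{\left(-32\right) 32 \left(-2\right) - 968} = 21896 + \frac{1}{\left(-1024\right) \left(-2\right) - 968} = 21896 + \frac{1}{2048 - 968} = 21896 + \frac{1}{1080} = \frac{23647681}{1080}$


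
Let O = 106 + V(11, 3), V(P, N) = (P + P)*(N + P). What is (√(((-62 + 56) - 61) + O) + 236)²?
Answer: (236 + √347)² ≈ 64835.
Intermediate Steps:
V(P, N) = 2*P*(N + P) (V(P, N) = (2*P)*(N + P) = 2*P*(N + P))
O = 414 (O = 106 + 2*11*(3 + 11) = 106 + 2*11*14 = 106 + 308 = 414)
(√(((-62 + 56) - 61) + O) + 236)² = (√(((-62 + 56) - 61) + 414) + 236)² = (√((-6 - 61) + 414) + 236)² = (√(-67 + 414) + 236)² = (√347 + 236)² = (236 + √347)²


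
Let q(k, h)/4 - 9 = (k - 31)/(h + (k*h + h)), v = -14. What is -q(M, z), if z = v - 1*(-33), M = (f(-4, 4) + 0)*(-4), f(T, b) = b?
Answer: -4882/133 ≈ -36.707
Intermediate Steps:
M = -16 (M = (4 + 0)*(-4) = 4*(-4) = -16)
z = 19 (z = -14 - 1*(-33) = -14 + 33 = 19)
q(k, h) = 36 + 4*(-31 + k)/(2*h + h*k) (q(k, h) = 36 + 4*((k - 31)/(h + (k*h + h))) = 36 + 4*((-31 + k)/(h + (h*k + h))) = 36 + 4*((-31 + k)/(h + (h + h*k))) = 36 + 4*((-31 + k)/(2*h + h*k)) = 36 + 4*(-31 + k)/(2*h + h*k))
-q(M, z) = -4*(-31 - 16 + 18*19 + 9*19*(-16))/(19*(2 - 16)) = -4*(-31 - 16 + 342 - 2736)/(19*(-14)) = -4*(-1)*(-2441)/(19*14) = -1*4882/133 = -4882/133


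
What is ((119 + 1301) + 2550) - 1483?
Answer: 2487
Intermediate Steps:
((119 + 1301) + 2550) - 1483 = (1420 + 2550) - 1483 = 3970 - 1483 = 2487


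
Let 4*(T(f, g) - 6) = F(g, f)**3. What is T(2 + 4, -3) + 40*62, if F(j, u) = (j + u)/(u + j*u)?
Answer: 636415/256 ≈ 2486.0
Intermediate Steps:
F(j, u) = (j + u)/(u + j*u)
T(f, g) = 6 + (f + g)**3/(4*f**3*(1 + g)**3) (T(f, g) = 6 + ((g + f)/(f*(1 + g)))**3/4 = 6 + ((f + g)/(f*(1 + g)))**3/4 = 6 + ((f + g)**3/(f**3*(1 + g)**3))/4 = 6 + (f + g)**3/(4*f**3*(1 + g)**3))
T(2 + 4, -3) + 40*62 = (6 + ((2 + 4) - 3)**3/(4*(2 + 4)**3*(1 - 3)**3)) + 40*62 = (6 + (1/4)*(6 - 3)**3/(6**3*(-2)**3)) + 2480 = (6 + (1/4)*(1/216)*(-1/8)*3**3) + 2480 = (6 + (1/4)*(1/216)*(-1/8)*27) + 2480 = (6 - 1/256) + 2480 = 1535/256 + 2480 = 636415/256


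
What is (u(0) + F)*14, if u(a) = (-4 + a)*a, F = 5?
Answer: 70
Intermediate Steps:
u(a) = a*(-4 + a)
(u(0) + F)*14 = (0*(-4 + 0) + 5)*14 = (0*(-4) + 5)*14 = (0 + 5)*14 = 5*14 = 70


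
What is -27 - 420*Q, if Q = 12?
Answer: -5067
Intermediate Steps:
-27 - 420*Q = -27 - 420*12 = -27 - 60*84 = -27 - 5040 = -5067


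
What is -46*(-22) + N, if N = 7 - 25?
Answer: 994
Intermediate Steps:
N = -18
-46*(-22) + N = -46*(-22) - 18 = 1012 - 18 = 994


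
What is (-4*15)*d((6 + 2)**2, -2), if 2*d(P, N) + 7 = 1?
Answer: 180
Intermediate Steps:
d(P, N) = -3 (d(P, N) = -7/2 + (1/2)*1 = -7/2 + 1/2 = -3)
(-4*15)*d((6 + 2)**2, -2) = -4*15*(-3) = -60*(-3) = 180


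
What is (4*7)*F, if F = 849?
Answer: 23772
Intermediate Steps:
(4*7)*F = (4*7)*849 = 28*849 = 23772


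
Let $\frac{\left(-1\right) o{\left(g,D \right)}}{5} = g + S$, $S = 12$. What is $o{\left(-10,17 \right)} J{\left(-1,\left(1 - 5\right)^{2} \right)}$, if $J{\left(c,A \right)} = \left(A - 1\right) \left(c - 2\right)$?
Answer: $450$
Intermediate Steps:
$o{\left(g,D \right)} = -60 - 5 g$ ($o{\left(g,D \right)} = - 5 \left(g + 12\right) = - 5 \left(12 + g\right) = -60 - 5 g$)
$J{\left(c,A \right)} = \left(-1 + A\right) \left(-2 + c\right)$
$o{\left(-10,17 \right)} J{\left(-1,\left(1 - 5\right)^{2} \right)} = \left(-60 - -50\right) \left(2 - -1 - 2 \left(1 - 5\right)^{2} + \left(1 - 5\right)^{2} \left(-1\right)\right) = \left(-60 + 50\right) \left(2 + 1 - 2 \left(-4\right)^{2} + \left(-4\right)^{2} \left(-1\right)\right) = - 10 \left(2 + 1 - 32 + 16 \left(-1\right)\right) = - 10 \left(2 + 1 - 32 - 16\right) = \left(-10\right) \left(-45\right) = 450$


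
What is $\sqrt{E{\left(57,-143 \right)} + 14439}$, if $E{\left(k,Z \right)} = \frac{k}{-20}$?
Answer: $\frac{\sqrt{1443615}}{10} \approx 120.15$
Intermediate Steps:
$E{\left(k,Z \right)} = - \frac{k}{20}$ ($E{\left(k,Z \right)} = k \left(- \frac{1}{20}\right) = - \frac{k}{20}$)
$\sqrt{E{\left(57,-143 \right)} + 14439} = \sqrt{\left(- \frac{1}{20}\right) 57 + 14439} = \sqrt{- \frac{57}{20} + 14439} = \sqrt{\frac{288723}{20}} = \frac{\sqrt{1443615}}{10}$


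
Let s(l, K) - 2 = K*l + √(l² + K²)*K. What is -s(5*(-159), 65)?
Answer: 51673 - 1625*√1018 ≈ -174.43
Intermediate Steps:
s(l, K) = 2 + K*l + K*√(K² + l²) (s(l, K) = 2 + (K*l + √(l² + K²)*K) = 2 + (K*l + √(K² + l²)*K) = 2 + (K*l + K*√(K² + l²)) = 2 + K*l + K*√(K² + l²))
-s(5*(-159), 65) = -(2 + 65*(5*(-159)) + 65*√(65² + (5*(-159))²)) = -(2 + 65*(-795) + 65*√(4225 + (-795)²)) = -(2 - 51675 + 65*√(4225 + 632025)) = -(2 - 51675 + 65*√636250) = -(2 - 51675 + 65*(25*√1018)) = -(2 - 51675 + 1625*√1018) = -(-51673 + 1625*√1018) = 51673 - 1625*√1018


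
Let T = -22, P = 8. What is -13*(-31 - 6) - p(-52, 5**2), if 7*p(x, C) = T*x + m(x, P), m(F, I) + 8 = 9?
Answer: 2222/7 ≈ 317.43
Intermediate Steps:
m(F, I) = 1 (m(F, I) = -8 + 9 = 1)
p(x, C) = 1/7 - 22*x/7 (p(x, C) = (-22*x + 1)/7 = (1 - 22*x)/7 = 1/7 - 22*x/7)
-13*(-31 - 6) - p(-52, 5**2) = -13*(-31 - 6) - (1/7 - 22/7*(-52)) = -13*(-37) - (1/7 + 1144/7) = 481 - 1*1145/7 = 481 - 1145/7 = 2222/7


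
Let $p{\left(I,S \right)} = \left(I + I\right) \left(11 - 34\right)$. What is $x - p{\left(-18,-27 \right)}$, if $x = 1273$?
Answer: $445$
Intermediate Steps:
$p{\left(I,S \right)} = - 46 I$ ($p{\left(I,S \right)} = 2 I \left(-23\right) = - 46 I$)
$x - p{\left(-18,-27 \right)} = 1273 - \left(-46\right) \left(-18\right) = 1273 - 828 = 445$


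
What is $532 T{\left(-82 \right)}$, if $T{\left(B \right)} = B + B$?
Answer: $-87248$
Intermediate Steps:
$T{\left(B \right)} = 2 B$
$532 T{\left(-82 \right)} = 532 \cdot 2 \left(-82\right) = 532 \left(-164\right) = -87248$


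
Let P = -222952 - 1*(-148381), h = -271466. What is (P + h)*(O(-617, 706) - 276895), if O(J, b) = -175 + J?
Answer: 96089976419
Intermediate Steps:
P = -74571 (P = -222952 + 148381 = -74571)
(P + h)*(O(-617, 706) - 276895) = (-74571 - 271466)*((-175 - 617) - 276895) = -346037*(-792 - 276895) = -346037*(-277687) = 96089976419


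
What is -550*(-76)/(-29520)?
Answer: -1045/738 ≈ -1.4160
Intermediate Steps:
-550*(-76)/(-29520) = -(-41800)*(-1)/29520 = -1*1045/738 = -1045/738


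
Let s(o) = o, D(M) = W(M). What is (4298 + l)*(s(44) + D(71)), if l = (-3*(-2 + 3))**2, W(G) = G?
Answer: 495305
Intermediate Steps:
D(M) = M
l = 9 (l = (-3*1)**2 = (-3)**2 = 9)
(4298 + l)*(s(44) + D(71)) = (4298 + 9)*(44 + 71) = 4307*115 = 495305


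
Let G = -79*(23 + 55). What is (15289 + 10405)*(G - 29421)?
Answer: -914269602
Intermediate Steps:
G = -6162 (G = -79*78 = -6162)
(15289 + 10405)*(G - 29421) = (15289 + 10405)*(-6162 - 29421) = 25694*(-35583) = -914269602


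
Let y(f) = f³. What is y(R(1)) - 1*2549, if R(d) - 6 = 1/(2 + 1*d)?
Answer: -61964/27 ≈ -2295.0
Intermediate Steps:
R(d) = 6 + 1/(2 + d) (R(d) = 6 + 1/(2 + 1*d) = 6 + 1/(2 + d))
y(R(1)) - 1*2549 = ((13 + 6*1)/(2 + 1))³ - 1*2549 = ((13 + 6)/3)³ - 2549 = ((⅓)*19)³ - 2549 = (19/3)³ - 2549 = 6859/27 - 2549 = -61964/27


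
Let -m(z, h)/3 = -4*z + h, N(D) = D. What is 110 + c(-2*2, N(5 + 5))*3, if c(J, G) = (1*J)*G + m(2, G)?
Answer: -28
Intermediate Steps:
m(z, h) = -3*h + 12*z (m(z, h) = -3*(-4*z + h) = -3*(h - 4*z) = -3*h + 12*z)
c(J, G) = 24 - 3*G + G*J (c(J, G) = (1*J)*G + (-3*G + 12*2) = J*G + (-3*G + 24) = G*J + (24 - 3*G) = 24 - 3*G + G*J)
110 + c(-2*2, N(5 + 5))*3 = 110 + (24 - 3*(5 + 5) + (5 + 5)*(-2*2))*3 = 110 + (24 - 3*10 + 10*(-4))*3 = 110 + (24 - 30 - 40)*3 = 110 - 46*3 = 110 - 138 = -28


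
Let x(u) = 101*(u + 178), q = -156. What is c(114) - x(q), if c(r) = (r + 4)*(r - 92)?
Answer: 374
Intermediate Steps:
x(u) = 17978 + 101*u (x(u) = 101*(178 + u) = 17978 + 101*u)
c(r) = (-92 + r)*(4 + r) (c(r) = (4 + r)*(-92 + r) = (-92 + r)*(4 + r))
c(114) - x(q) = (-368 + 114² - 88*114) - (17978 + 101*(-156)) = (-368 + 12996 - 10032) - (17978 - 15756) = 2596 - 1*2222 = 2596 - 2222 = 374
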